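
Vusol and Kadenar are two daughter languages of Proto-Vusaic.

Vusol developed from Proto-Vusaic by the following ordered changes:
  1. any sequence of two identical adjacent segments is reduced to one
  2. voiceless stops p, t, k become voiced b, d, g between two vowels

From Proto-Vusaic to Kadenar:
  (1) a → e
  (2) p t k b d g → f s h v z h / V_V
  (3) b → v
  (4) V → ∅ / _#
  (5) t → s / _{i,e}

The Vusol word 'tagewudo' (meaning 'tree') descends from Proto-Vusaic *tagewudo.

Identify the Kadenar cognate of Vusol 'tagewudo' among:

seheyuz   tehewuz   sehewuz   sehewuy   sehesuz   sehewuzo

sehewuz

Kadenar: *tagewudo
  tagewudo → tegewudo   [vowel merger]
  tegewudo → tehewuzo   [intervocalic lenition]
  tehewuzo (rule 3 does not apply)
  tehewuzo → tehewuz   [apocope]
  tehewuz → sehewuz   [palatalisation]
  giving Kadenar sehewuz.
Among the options, 'sehewuz' alone shows every Kadenar change applied in order.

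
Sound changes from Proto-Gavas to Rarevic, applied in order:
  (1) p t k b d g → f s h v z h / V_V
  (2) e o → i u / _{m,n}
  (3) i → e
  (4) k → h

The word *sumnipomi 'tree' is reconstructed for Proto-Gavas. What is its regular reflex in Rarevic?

sumnefume

Rarevic: start from *sumnipomi.
  rule 1 (intervocalic lenition): sumnipomi → sumnifomi
  rule 2 (pre-nasal raising): sumnifomi → sumnifumi
  rule 3 (vowel merger): sumnifumi → sumnefume
  rule 4: no change — sumnefume
  ⇒ Rarevic sumnefume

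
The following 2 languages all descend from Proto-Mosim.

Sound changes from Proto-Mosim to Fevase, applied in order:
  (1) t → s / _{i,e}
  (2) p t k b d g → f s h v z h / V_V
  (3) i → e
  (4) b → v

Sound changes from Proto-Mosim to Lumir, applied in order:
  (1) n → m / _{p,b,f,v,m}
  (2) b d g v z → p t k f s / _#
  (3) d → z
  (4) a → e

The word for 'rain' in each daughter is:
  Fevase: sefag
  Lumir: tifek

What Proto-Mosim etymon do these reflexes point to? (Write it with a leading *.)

Position 5: Fevase has g, Lumir has k. Fevase preserves g here (none of its changes turn any other segment into g), so the proto-segment is *g.
Position 4: Fevase has a, Lumir has e. Fevase preserves a here (none of its changes turn any other segment into a), so the proto-segment is *a.
Continuing position by position gives *tifag; check it forward:
Fevase: start from *tifag.
  rule 1 (palatalisation): tifag → sifag
  rule 2: no change — sifag
  rule 3 (vowel merger): sifag → sefag
  rule 4: no change — sefag
  ⇒ Fevase sefag
Lumir: *tifag
  tifag (rule 1 does not apply)
  tifag → tifak   [final devoicing]
  tifak (rule 3 does not apply)
  tifak → tifek   [vowel merger]
  giving Lumir tifek.
No other proto-form is consistent with every reflex, so the reconstruction is *tifag.

*tifag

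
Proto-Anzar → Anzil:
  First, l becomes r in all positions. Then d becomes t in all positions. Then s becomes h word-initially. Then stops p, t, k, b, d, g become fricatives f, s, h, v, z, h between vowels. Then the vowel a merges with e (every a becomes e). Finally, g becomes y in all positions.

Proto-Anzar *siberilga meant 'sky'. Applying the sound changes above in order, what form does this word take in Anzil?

Anzil: *siberilga > siberirga > hiberirga > hiverirga > hiverirge > hiverirye  (by unconditioned shift, debuccalisation, intervocalic lenition, vowel merger, unconditioned shift)

hiverirye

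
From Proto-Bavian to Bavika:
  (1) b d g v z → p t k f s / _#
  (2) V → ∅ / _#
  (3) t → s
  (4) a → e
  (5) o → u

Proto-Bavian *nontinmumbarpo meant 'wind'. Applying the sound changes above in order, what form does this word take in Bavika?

Bavika: start from *nontinmumbarpo.
  rule 1: no change — nontinmumbarpo
  rule 2 (apocope): nontinmumbarpo → nontinmumbarp
  rule 3 (unconditioned shift): nontinmumbarp → nonsinmumbarp
  rule 4 (vowel merger): nonsinmumbarp → nonsinmumberp
  rule 5 (vowel merger): nonsinmumberp → nunsinmumberp
  ⇒ Bavika nunsinmumberp

nunsinmumberp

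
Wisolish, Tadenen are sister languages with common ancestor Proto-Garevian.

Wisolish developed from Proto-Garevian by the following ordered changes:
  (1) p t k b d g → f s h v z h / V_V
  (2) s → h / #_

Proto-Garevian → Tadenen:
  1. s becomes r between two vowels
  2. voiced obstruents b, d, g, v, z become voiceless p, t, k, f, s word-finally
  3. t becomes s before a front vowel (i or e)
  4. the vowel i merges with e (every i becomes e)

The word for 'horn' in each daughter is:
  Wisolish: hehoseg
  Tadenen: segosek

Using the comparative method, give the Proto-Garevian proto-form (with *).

Position 5: Wisolish has s, Tadenen has s. Taking the neighbouring segments as reconstructed: Wisolish s could go back to *t or *s; Tadenen s can only go back to *t — the one source consistent with every daughter is *t.
Position 3: Wisolish has h, Tadenen has g. Tadenen preserves g here (none of its changes turn any other segment into g), so the proto-segment is *g.
Verify the candidate proto-form against each daughter:
Wisolish: start from *segoteg.
  rule 1 (intervocalic lenition): segoteg → sehoseg
  rule 2 (debuccalisation): sehoseg → hehoseg
  ⇒ Wisolish hehoseg
Tadenen: *segoteg
  segoteg (rule 1 does not apply)
  segoteg → segotek   [final devoicing]
  segotek → segosek   [palatalisation]
  segosek (rule 4 does not apply)
  giving Tadenen segosek.
*segoteg is the unique common source.

*segoteg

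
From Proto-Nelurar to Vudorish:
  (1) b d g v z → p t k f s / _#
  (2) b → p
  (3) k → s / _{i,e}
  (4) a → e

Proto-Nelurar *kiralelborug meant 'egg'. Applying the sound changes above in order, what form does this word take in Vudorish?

Vudorish: *kiralelborug
  kiralelborug → kiralelboruk   [final devoicing]
  kiralelboruk → kiralelporuk   [unconditioned shift]
  kiralelporuk → siralelporuk   [palatalisation]
  siralelporuk → sirelelporuk   [vowel merger]
  giving Vudorish sirelelporuk.

sirelelporuk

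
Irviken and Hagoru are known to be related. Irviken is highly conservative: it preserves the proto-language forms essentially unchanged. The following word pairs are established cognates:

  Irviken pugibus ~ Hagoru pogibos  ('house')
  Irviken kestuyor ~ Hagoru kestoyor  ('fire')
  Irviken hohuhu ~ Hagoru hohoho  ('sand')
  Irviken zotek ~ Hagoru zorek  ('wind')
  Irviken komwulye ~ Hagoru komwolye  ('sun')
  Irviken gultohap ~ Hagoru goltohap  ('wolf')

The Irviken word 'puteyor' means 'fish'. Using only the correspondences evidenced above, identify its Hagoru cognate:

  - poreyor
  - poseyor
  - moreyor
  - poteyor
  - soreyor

pugibus ~ pogibos, kestuyor ~ kestoyor — Irviken u corresponds to Hagoru o after a consonant, before a consonant other than r, m, n, p, b, f, v.
zotek ~ zorek — Irviken t corresponds to Hagoru r between vowels (before a front vowel).
Applying these to Irviken 'puteyor':
  puteyor → poteyor   (u→o after a consonant, before a consonant other than r, m, n, p, b, f, v)
  poteyor → poreyor   (t→r between vowels (before a front vowel))
So the Hagoru cognate is 'poreyor'.

poreyor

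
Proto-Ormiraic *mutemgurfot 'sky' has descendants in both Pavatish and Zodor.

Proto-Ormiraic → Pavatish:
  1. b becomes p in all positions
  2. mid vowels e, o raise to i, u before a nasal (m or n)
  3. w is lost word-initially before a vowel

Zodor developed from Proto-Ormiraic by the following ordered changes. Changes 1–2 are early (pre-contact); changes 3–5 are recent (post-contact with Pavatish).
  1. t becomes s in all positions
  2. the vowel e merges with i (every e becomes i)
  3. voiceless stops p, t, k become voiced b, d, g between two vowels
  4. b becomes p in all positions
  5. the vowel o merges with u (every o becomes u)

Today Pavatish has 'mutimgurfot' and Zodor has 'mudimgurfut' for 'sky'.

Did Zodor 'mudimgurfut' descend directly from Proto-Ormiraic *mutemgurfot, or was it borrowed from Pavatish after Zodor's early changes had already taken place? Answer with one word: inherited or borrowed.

borrowed

If inherited, *mutemgurfot would pass through all of Zodor's changes:
Zodor: *mutemgurfot
  mutemgurfot → musemgurfos   [unconditioned shift]
  musemgurfos → musimgurfos   [vowel merger]
  musimgurfos (rule 3 does not apply)
  musimgurfos (rule 4 does not apply)
  musimgurfos → musimgurfus   [vowel merger]
  giving Zodor musimgurfus.
If borrowed from Pavatish 'mutimgurfot' after the early changes, it would undergo only the recent ones:
  rule 3 (intervocalic voicing): mutimgurfot → mudimgurfot
  rule 4 (unconditioned shift): no change (mudimgurfot)
  rule 5 (vowel merger): mudimgurfot → mudimgurfut
  ⇒ as a loan: mudimgurfut
Zodor 'mudimgurfut' matches the loan outcome 'mudimgurfut', not the inherited 'musimgurfus' — it skipped the early Zodor changes, so it was borrowed from Pavatish.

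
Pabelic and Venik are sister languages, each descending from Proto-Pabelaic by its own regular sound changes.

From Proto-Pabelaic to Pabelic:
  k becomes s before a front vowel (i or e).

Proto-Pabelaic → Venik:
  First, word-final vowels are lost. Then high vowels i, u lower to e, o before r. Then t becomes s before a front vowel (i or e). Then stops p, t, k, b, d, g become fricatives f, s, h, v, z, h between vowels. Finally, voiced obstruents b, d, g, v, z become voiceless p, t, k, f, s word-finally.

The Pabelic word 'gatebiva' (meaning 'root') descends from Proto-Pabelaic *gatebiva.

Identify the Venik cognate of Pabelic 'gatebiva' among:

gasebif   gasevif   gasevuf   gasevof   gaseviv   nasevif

Venik: *gatebiva > gatebiv > gasebiv > gaseviv > gasevif  (by apocope, palatalisation, intervocalic lenition, final devoicing)
Only 'gasevif' matches the regular Venik development of *gatebiva.

gasevif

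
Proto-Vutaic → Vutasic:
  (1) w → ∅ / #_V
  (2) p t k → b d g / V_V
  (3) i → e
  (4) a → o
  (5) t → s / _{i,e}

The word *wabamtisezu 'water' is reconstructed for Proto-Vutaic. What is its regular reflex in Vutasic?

Vutasic: start from *wabamtisezu.
  rule 1 (glide loss): wabamtisezu → abamtisezu
  rule 2: no change — abamtisezu
  rule 3 (vowel merger): abamtisezu → abamtesezu
  rule 4 (vowel merger): abamtesezu → obomtesezu
  rule 5 (palatalisation): obomtesezu → obomsesezu
  ⇒ Vutasic obomsesezu

obomsesezu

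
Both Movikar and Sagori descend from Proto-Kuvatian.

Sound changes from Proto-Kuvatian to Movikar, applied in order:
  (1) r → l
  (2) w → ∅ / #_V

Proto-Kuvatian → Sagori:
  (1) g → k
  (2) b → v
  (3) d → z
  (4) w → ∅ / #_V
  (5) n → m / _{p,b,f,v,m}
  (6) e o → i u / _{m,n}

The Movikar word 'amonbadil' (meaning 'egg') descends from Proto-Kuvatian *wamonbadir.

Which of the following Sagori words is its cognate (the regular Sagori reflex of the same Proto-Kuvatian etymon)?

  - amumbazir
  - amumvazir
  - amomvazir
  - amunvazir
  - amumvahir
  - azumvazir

amumvazir

Sagori: *wamonbadir > wamonvadir > wamonvazir > amonvazir > amomvazir > amumvazir  (by unconditioned shift, unconditioned shift, glide loss, nasal place assimilation, pre-nasal raising)
Among the options, 'amumvazir' alone shows every Sagori change applied in order.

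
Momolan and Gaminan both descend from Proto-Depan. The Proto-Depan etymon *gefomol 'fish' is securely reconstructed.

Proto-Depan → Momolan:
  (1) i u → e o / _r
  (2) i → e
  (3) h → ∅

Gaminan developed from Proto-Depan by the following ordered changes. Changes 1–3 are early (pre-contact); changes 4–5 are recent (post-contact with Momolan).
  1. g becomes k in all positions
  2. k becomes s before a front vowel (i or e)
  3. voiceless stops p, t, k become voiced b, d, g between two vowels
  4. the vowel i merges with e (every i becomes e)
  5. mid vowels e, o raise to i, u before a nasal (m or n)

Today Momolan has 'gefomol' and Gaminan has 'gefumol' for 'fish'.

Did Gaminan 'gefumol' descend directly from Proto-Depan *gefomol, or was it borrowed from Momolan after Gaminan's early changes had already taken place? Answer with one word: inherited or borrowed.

If inherited, *gefomol would pass through all of Gaminan's changes:
Gaminan: *gefomol > kefomol > sefomol > sefumol  (by unconditioned shift, palatalisation, pre-nasal raising)
If borrowed from Momolan 'gefomol' after the early changes, it would undergo only the recent ones:
  rule 4 (vowel merger): no change (gefomol)
  rule 5 (pre-nasal raising): gefomol → gefumol
  ⇒ as a loan: gefumol
Gaminan 'gefumol' matches the loan outcome 'gefumol', not the inherited 'sefumol' — it skipped the early Gaminan changes, so it was borrowed from Momolan.

borrowed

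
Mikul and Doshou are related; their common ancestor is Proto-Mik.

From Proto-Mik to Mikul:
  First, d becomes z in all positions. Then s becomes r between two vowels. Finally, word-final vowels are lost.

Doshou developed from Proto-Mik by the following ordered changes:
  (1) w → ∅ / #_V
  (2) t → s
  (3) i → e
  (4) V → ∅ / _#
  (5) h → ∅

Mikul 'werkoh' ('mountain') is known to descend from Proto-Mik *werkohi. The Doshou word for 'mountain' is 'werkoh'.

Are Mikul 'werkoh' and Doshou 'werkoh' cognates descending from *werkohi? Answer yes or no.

Derive the expected Doshou reflex of *werkohi:
Doshou: *werkohi
  werkohi → erkohi   [glide loss]
  erkohi (rule 2 does not apply)
  erkohi → erkohe   [vowel merger]
  erkohe → erkoh   [apocope]
  erkoh → erko   [h-loss]
  giving Doshou erko.
The regular Doshou reflex would be 'erko', but the attested form is 'werkoh'. The correspondence is irregular, so they are not cognates (the Doshou form has a different source).

no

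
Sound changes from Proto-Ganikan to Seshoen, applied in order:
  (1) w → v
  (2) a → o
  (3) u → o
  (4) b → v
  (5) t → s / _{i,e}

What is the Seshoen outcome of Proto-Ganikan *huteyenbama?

Seshoen: start from *huteyenbama.
  rule 1: no change — huteyenbama
  rule 2 (vowel merger): huteyenbama → huteyenbomo
  rule 3 (vowel merger): huteyenbomo → hoteyenbomo
  rule 4 (unconditioned shift): hoteyenbomo → hoteyenvomo
  rule 5 (palatalisation): hoteyenvomo → hoseyenvomo
  ⇒ Seshoen hoseyenvomo

hoseyenvomo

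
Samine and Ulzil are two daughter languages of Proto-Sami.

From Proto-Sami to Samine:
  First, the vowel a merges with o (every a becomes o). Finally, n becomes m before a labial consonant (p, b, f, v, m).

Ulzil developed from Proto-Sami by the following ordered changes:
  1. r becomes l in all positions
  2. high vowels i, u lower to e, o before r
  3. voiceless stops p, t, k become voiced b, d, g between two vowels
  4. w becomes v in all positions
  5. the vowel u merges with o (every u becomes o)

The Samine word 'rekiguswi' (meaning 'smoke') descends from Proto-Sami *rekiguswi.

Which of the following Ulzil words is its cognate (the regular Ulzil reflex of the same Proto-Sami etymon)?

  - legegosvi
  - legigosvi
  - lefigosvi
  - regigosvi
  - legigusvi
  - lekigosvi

legigosvi

Ulzil: start from *rekiguswi.
  rule 1 (unconditioned shift): rekiguswi → lekiguswi
  rule 2: no change — lekiguswi
  rule 3 (intervocalic voicing): lekiguswi → legiguswi
  rule 4 (unconditioned shift): legiguswi → legigusvi
  rule 5 (vowel merger): legigusvi → legigosvi
  ⇒ Ulzil legigosvi
The other candidates each miss or misapply at least one Ulzil change.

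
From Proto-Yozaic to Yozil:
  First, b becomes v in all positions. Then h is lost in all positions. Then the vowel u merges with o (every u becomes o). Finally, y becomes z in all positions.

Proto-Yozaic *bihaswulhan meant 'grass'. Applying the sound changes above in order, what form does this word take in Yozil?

Yozil: *bihaswulhan
  bihaswulhan → vihaswulhan   [unconditioned shift]
  vihaswulhan → viaswulan   [h-loss]
  viaswulan → viaswolan   [vowel merger]
  viaswolan (rule 4 does not apply)
  giving Yozil viaswolan.

viaswolan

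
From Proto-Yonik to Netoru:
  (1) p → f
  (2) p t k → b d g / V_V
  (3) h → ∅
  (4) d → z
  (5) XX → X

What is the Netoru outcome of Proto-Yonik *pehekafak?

Netoru: *pehekafak
  pehekafak → fehekafak   [unconditioned shift]
  fehekafak → fehegafak   [intervocalic voicing]
  fehegafak → feegafak   [h-loss]
  feegafak (rule 4 does not apply)
  feegafak → fegafak   [degemination]
  giving Netoru fegafak.

fegafak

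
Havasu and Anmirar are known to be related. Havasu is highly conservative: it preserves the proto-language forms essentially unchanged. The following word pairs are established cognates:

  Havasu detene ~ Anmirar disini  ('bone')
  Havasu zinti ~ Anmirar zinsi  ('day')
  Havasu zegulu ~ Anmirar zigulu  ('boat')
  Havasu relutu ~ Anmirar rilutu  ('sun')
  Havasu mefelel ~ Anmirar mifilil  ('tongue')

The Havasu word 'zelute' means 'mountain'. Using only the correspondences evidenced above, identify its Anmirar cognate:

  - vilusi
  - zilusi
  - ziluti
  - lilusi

detene ~ disini, zegulu ~ zigulu — Havasu e corresponds to Anmirar i after a consonant, before a consonant other than r, m, n, p, b, f, v.
detene ~ disini — Havasu t corresponds to Anmirar s between vowels (before a front vowel).
detene ~ disini — Havasu e corresponds to Anmirar i word-finally.
Applying these to Havasu 'zelute':
  zelute → zilute   (e→i after a consonant, before a consonant other than r, m, n, p, b, f, v)
  zilute → ziluse   (t→s between vowels (before a front vowel))
  ziluse → zilusi   (e→i word-finally)
So the Anmirar cognate is 'zilusi'.

zilusi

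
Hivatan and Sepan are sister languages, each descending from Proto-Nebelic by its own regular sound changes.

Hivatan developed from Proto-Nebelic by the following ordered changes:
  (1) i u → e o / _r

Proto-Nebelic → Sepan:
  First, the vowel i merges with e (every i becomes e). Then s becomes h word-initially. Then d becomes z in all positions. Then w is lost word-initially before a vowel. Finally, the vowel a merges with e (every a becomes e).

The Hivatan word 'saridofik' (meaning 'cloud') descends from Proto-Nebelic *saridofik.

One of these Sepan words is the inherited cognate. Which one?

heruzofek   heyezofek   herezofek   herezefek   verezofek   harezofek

Sepan: *saridofik > saredofek > haredofek > harezofek > herezofek  (by vowel merger, debuccalisation, unconditioned shift, vowel merger)
Among the options, 'herezofek' alone shows every Sepan change applied in order.

herezofek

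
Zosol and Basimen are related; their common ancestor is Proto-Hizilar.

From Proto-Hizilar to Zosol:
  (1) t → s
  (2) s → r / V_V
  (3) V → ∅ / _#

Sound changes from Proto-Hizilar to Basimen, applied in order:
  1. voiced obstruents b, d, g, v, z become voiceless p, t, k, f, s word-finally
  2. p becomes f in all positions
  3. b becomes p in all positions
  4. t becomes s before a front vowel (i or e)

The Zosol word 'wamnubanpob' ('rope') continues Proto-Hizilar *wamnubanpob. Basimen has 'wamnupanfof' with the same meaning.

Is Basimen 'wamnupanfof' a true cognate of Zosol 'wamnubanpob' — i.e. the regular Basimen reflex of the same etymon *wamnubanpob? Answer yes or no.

yes

Derive the expected Basimen reflex of *wamnubanpob:
Basimen: *wamnubanpob
  wamnubanpob → wamnubanpop   [final devoicing]
  wamnubanpop → wamnubanfof   [unconditioned shift]
  wamnubanfof → wamnupanfof   [unconditioned shift]
  wamnupanfof (rule 4 does not apply)
  giving Basimen wamnupanfof.
Basimen 'wamnupanfof' matches the regular reflex exactly, so the pair is cognate.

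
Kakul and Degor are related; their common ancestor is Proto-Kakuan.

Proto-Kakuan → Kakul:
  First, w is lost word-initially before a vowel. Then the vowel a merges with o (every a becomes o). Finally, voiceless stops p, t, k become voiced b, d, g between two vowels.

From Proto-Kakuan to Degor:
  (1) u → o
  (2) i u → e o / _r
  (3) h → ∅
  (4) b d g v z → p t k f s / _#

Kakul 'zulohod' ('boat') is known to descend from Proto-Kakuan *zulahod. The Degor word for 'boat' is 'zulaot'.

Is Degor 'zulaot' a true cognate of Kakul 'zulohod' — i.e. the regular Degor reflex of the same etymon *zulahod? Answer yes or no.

Derive the expected Degor reflex of *zulahod:
Degor: start from *zulahod.
  rule 1 (vowel merger): zulahod → zolahod
  rule 2: no change — zolahod
  rule 3 (h-loss): zolahod → zolaod
  rule 4 (final devoicing): zolaod → zolaot
  ⇒ Degor zolaot
The regular Degor reflex would be 'zolaot', but the attested form is 'zulaot'. The correspondence is irregular, so they are not cognates (the Degor form has a different source).

no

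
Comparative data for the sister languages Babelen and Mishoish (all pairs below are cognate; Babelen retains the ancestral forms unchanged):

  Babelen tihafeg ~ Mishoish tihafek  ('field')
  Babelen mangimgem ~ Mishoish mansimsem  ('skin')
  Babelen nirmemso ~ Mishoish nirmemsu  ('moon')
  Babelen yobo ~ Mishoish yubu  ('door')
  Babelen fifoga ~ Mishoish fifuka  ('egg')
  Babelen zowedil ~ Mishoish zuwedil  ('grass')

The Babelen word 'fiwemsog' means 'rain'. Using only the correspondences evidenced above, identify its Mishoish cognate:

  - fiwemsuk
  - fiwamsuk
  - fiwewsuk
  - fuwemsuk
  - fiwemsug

fifoga ~ fifuka, zowedil ~ zuwedil — Babelen o corresponds to Mishoish u after a consonant, before a consonant other than r, m, n, p, b, f, v.
tihafeg ~ tihafek — Babelen g corresponds to Mishoish k word-finally.
Applying these to Babelen 'fiwemsog':
  fiwemsog → fiwemsug   (o→u after a consonant, before a consonant other than r, m, n, p, b, f, v)
  fiwemsug → fiwemsuk   (g→k word-finally)
So the Mishoish cognate is 'fiwemsuk'.

fiwemsuk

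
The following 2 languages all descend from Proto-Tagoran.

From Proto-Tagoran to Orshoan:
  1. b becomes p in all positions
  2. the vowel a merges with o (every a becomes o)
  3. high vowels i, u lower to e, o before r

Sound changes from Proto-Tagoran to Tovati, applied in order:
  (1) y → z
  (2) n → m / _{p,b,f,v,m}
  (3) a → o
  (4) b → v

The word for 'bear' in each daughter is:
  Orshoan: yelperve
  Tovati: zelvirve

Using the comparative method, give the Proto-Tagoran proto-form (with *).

Position 1: Orshoan has y, Tovati has z. Orshoan preserves y here (none of its changes turn any other segment into y), so the proto-segment is *y.
Position 5: Orshoan has e, Tovati has i. Tovati preserves i here (none of its changes turn any other segment into i), so the proto-segment is *i.
Position 4: Orshoan has p, Tovati has v. Taking the neighbouring segments as reconstructed: Orshoan p could go back to *p or *b; Tovati v could go back to *b or *v — the one source consistent with every daughter is *b.
Continuing position by position gives *yelbirve; check it forward:
Orshoan: *yelbirve
  yelbirve → yelpirve   [unconditioned shift]
  yelpirve (rule 2 does not apply)
  yelpirve → yelperve   [pre-rhotic lowering]
  giving Orshoan yelperve.
Tovati: *yelbirve
  yelbirve → zelbirve   [unconditioned shift]
  zelbirve (rule 2 does not apply)
  zelbirve (rule 3 does not apply)
  zelbirve → zelvirve   [unconditioned shift]
  giving Tovati zelvirve.
No other proto-form is consistent with every reflex, so the reconstruction is *yelbirve.

*yelbirve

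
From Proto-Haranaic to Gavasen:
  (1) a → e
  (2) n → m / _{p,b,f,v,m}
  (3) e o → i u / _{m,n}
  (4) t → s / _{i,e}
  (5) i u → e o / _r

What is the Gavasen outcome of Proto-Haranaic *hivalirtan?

hivelersin

Gavasen: *hivalirtan > hivelirten > hivelirtin > hivelirsin > hivelersin  (by vowel merger, pre-nasal raising, palatalisation, pre-rhotic lowering)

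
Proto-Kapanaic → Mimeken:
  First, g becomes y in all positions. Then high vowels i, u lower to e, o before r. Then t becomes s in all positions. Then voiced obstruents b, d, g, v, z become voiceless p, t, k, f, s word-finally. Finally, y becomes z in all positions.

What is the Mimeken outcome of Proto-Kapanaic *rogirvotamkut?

Mimeken: *rogirvotamkut > royirvotamkut > royervotamkut > royervosamkus > rozervosamkus  (by unconditioned shift, pre-rhotic lowering, unconditioned shift, unconditioned shift)

rozervosamkus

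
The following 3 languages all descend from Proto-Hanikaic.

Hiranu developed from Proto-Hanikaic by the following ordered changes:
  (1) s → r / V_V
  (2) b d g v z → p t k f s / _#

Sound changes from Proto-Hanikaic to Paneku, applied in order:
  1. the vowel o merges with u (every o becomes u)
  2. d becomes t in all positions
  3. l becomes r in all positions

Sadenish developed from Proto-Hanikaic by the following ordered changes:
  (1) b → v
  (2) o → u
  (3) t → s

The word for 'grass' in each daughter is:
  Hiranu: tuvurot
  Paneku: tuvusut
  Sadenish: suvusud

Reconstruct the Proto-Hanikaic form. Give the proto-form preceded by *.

Position 5: Hiranu has r, Paneku has s, Sadenish has s. Paneku preserves s here (none of its changes turn any other segment into s), so the proto-segment is *s.
Position 6: Hiranu has o, Paneku has u, Sadenish has u. Hiranu preserves o here (none of its changes turn any other segment into o), so the proto-segment is *o.
Verify the candidate proto-form against each daughter:
Hiranu: *tuvusod > tuvurod > tuvurot  (by rhotacism, final devoicing)
Paneku: *tuvusod
  tuvusod → tuvusud   [vowel merger]
  tuvusud → tuvusut   [unconditioned shift]
  tuvusut (rule 3 does not apply)
  giving Paneku tuvusut.
Sadenish: *tuvusod
  tuvusod (rule 1 does not apply)
  tuvusod → tuvusud   [vowel merger]
  tuvusud → suvusud   [unconditioned shift]
  giving Sadenish suvusud.
No other proto-form is consistent with every reflex, so the reconstruction is *tuvusod.

*tuvusod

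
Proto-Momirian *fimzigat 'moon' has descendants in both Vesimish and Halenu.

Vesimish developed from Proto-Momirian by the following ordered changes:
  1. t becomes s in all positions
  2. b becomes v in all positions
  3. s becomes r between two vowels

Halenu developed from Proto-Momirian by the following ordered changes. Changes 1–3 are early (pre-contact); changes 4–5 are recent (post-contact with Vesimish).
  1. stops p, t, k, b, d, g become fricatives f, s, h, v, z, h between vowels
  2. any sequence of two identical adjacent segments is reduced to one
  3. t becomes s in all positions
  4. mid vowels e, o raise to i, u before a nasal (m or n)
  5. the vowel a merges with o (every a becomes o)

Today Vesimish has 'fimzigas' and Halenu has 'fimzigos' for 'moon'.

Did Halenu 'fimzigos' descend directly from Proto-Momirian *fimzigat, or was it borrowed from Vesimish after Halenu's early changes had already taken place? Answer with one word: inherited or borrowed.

If inherited, *fimzigat would pass through all of Halenu's changes:
Halenu: *fimzigat > fimzihat > fimzihas > fimzihos  (by intervocalic lenition, unconditioned shift, vowel merger)
If borrowed from Vesimish 'fimzigas' after the early changes, it would undergo only the recent ones:
  rule 4 (pre-nasal raising): no change (fimzigas)
  rule 5 (vowel merger): fimzigas → fimzigos
  ⇒ as a loan: fimzigos
Halenu 'fimzigos' matches the loan outcome 'fimzigos', not the inherited 'fimzihos' — it skipped the early Halenu changes, so it was borrowed from Vesimish.

borrowed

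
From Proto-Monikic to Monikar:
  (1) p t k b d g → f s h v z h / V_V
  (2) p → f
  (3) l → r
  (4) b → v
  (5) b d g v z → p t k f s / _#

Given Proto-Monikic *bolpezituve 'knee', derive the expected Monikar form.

Monikar: start from *bolpezituve.
  rule 1 (intervocalic lenition): bolpezituve → bolpezisuve
  rule 2 (unconditioned shift): bolpezisuve → bolfezisuve
  rule 3 (unconditioned shift): bolfezisuve → borfezisuve
  rule 4 (unconditioned shift): borfezisuve → vorfezisuve
  rule 5: no change — vorfezisuve
  ⇒ Monikar vorfezisuve

vorfezisuve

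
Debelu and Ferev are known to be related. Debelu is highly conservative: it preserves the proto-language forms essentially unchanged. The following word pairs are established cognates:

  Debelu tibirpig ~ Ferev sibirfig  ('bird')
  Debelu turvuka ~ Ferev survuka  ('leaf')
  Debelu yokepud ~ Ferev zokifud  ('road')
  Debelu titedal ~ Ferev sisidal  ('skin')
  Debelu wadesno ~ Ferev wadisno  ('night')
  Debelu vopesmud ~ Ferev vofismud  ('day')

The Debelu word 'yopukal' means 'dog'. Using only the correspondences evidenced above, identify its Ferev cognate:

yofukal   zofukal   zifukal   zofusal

zofukal

yokepud ~ zokifud — Debelu y corresponds to Ferev z word-initially before a back vowel.
yokepud ~ zokifud — Debelu p corresponds to Ferev f between vowels (before a back vowel).
Applying these to Debelu 'yopukal':
  yopukal → zopukal   (y→z word-initially before a back vowel)
  zopukal → zofukal   (p→f between vowels (before a back vowel))
So the Ferev cognate is 'zofukal'.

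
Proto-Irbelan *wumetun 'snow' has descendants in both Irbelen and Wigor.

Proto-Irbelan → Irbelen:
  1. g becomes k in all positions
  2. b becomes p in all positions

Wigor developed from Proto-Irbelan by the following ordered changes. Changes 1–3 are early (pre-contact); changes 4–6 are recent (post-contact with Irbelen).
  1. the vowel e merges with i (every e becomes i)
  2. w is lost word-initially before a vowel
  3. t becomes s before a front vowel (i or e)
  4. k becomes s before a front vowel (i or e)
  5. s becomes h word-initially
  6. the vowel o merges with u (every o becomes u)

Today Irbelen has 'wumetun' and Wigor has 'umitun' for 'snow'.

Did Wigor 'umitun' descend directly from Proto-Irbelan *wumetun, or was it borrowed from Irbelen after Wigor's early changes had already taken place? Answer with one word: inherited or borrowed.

inherited

If inherited, *wumetun would pass through all of Wigor's changes:
Wigor: *wumetun > wumitun > umitun  (by vowel merger, glide loss)
If borrowed from Irbelen 'wumetun' after the early changes, it would undergo only the recent ones:
  rule 4 (palatalisation): no change (wumetun)
  rule 5 (debuccalisation): no change (wumetun)
  rule 6 (vowel merger): no change (wumetun)
  ⇒ as a loan: wumetun
Wigor 'umitun' matches the inherited outcome exactly, so it is an inherited cognate, not a loan.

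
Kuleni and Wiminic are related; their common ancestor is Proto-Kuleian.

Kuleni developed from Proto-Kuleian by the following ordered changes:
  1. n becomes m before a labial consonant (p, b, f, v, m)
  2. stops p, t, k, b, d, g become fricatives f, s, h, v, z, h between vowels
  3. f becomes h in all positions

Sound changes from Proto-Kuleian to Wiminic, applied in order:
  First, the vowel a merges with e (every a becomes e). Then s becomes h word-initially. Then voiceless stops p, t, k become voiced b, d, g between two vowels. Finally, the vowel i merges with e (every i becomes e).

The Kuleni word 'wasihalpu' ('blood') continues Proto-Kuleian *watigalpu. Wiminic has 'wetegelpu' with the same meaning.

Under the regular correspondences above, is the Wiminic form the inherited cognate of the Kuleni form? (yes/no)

no

Derive the expected Wiminic reflex of *watigalpu:
Wiminic: start from *watigalpu.
  rule 1 (vowel merger): watigalpu → wetigelpu
  rule 2: no change — wetigelpu
  rule 3 (intervocalic voicing): wetigelpu → wedigelpu
  rule 4 (vowel merger): wedigelpu → wedegelpu
  ⇒ Wiminic wedegelpu
The regular Wiminic reflex would be 'wedegelpu', but the attested form is 'wetegelpu'. The correspondence is irregular, so they are not cognates (the Wiminic form has a different source).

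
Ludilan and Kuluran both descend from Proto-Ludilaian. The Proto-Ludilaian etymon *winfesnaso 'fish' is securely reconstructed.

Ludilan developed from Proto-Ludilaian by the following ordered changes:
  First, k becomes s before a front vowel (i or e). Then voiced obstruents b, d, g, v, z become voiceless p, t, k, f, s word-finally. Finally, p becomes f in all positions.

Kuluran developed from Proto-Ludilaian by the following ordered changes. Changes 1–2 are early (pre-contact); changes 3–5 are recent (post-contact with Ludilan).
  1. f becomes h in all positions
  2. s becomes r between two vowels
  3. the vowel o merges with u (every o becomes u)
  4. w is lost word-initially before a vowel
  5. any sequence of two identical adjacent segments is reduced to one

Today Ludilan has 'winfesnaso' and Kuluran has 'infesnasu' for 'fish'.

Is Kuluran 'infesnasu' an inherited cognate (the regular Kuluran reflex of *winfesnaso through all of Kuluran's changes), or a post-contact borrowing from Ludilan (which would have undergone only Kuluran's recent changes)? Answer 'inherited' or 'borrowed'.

borrowed

If inherited, *winfesnaso would pass through all of Kuluran's changes:
Kuluran: *winfesnaso > winhesnaso > winhesnaro > winhesnaru > inhesnaru  (by unconditioned shift, rhotacism, vowel merger, glide loss)
If borrowed from Ludilan 'winfesnaso' after the early changes, it would undergo only the recent ones:
  rule 3 (vowel merger): winfesnaso → winfesnasu
  rule 4 (glide loss): winfesnasu → infesnasu
  rule 5 (degemination): no change (infesnasu)
  ⇒ as a loan: infesnasu
Kuluran 'infesnasu' matches the loan outcome 'infesnasu', not the inherited 'inhesnaru' — it skipped the early Kuluran changes, so it was borrowed from Ludilan.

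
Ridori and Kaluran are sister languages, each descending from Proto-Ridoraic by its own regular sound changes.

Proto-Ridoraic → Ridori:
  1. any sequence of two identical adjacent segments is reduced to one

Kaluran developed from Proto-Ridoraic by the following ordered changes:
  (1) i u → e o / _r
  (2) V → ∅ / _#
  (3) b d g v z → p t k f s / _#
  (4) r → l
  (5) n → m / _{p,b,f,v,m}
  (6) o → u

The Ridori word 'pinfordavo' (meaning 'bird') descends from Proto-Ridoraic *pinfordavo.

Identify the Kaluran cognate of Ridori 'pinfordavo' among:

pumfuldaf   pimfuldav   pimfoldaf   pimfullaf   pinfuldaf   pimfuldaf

pimfuldaf

Kaluran: *pinfordavo > pinfordav > pinfordaf > pinfoldaf > pimfoldaf > pimfuldaf  (by apocope, final devoicing, unconditioned shift, nasal place assimilation, vowel merger)
The other candidates each miss or misapply at least one Kaluran change.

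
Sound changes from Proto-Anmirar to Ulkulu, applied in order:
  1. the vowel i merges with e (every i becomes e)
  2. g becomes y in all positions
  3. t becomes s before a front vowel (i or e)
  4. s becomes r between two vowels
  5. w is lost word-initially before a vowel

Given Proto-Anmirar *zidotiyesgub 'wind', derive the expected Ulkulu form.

zedoreyesyub

Ulkulu: *zidotiyesgub > zedoteyesgub > zedoteyesyub > zedoseyesyub > zedoreyesyub  (by vowel merger, unconditioned shift, palatalisation, rhotacism)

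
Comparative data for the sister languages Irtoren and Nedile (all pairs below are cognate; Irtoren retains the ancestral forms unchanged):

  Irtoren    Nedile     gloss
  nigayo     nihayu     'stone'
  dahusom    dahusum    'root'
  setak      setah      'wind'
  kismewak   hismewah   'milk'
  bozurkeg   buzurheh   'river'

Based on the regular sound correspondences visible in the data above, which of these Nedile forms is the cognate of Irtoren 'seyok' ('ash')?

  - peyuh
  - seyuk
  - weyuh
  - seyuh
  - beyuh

seyuh

bozurkeg ~ buzurheh — Irtoren o corresponds to Nedile u after a consonant, before a consonant other than r, m, n, p, b, f, v.
setak ~ setah, kismewak ~ hismewah — Irtoren k corresponds to Nedile h word-finally.
Applying these to Irtoren 'seyok':
  seyok → seyuk   (o→u after a consonant, before a consonant other than r, m, n, p, b, f, v)
  seyuk → seyuh   (k→h word-finally)
So the Nedile cognate is 'seyuh'.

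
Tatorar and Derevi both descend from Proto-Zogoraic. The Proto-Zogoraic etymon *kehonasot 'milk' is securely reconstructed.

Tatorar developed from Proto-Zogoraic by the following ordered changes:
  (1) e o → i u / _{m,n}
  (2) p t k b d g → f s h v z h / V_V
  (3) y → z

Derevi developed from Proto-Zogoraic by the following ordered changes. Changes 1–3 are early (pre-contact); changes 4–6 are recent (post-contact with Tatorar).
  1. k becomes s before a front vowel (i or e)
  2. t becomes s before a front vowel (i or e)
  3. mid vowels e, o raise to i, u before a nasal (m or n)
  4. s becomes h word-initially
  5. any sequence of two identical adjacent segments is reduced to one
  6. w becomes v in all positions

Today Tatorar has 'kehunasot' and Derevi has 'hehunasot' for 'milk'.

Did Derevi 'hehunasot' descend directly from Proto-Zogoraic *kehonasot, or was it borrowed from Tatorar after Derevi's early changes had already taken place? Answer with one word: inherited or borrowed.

If inherited, *kehonasot would pass through all of Derevi's changes:
Derevi: start from *kehonasot.
  rule 1 (palatalisation): kehonasot → sehonasot
  rule 2: no change — sehonasot
  rule 3 (pre-nasal raising): sehonasot → sehunasot
  rule 4 (debuccalisation): sehunasot → hehunasot
  rule 5: no change — hehunasot
  rule 6: no change — hehunasot
  ⇒ Derevi hehunasot
If borrowed from Tatorar 'kehunasot' after the early changes, it would undergo only the recent ones:
  rule 4 (debuccalisation): no change (kehunasot)
  rule 5 (degemination): no change (kehunasot)
  rule 6 (unconditioned shift): no change (kehunasot)
  ⇒ as a loan: kehunasot
Derevi 'hehunasot' matches the inherited outcome exactly, so it is an inherited cognate, not a loan.

inherited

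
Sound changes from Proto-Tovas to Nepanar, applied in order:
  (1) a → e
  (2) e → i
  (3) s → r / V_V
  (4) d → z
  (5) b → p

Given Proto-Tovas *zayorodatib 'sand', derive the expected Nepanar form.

ziyorozitip

Nepanar: *zayorodatib
  zayorodatib → zeyorodetib   [vowel merger]
  zeyorodetib → ziyoroditib   [vowel merger]
  ziyoroditib (rule 3 does not apply)
  ziyoroditib → ziyorozitib   [unconditioned shift]
  ziyorozitib → ziyorozitip   [unconditioned shift]
  giving Nepanar ziyorozitip.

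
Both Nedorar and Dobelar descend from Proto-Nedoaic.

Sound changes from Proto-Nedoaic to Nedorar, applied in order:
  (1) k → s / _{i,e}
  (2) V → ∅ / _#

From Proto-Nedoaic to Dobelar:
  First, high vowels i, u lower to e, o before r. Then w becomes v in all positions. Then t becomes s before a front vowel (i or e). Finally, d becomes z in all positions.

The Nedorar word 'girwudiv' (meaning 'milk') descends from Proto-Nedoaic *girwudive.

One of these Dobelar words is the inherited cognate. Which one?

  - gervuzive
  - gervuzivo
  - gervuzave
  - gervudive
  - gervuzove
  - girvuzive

gervuzive

Dobelar: start from *girwudive.
  rule 1 (pre-rhotic lowering): girwudive → gerwudive
  rule 2 (unconditioned shift): gerwudive → gervudive
  rule 3: no change — gervudive
  rule 4 (unconditioned shift): gervudive → gervuzive
  ⇒ Dobelar gervuzive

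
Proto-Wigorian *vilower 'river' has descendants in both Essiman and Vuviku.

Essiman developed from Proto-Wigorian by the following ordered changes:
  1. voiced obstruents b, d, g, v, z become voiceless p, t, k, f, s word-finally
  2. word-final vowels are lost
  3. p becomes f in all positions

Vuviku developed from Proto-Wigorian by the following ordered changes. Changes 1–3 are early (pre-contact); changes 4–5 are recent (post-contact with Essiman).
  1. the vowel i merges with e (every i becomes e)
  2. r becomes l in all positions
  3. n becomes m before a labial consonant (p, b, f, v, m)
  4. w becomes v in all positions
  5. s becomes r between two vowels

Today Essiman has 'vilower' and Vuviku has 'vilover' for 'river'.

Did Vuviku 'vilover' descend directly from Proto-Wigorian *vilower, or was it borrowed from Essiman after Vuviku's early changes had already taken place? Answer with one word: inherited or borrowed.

If inherited, *vilower would pass through all of Vuviku's changes:
Vuviku: *vilower > velower > velowel > velovel  (by vowel merger, unconditioned shift, unconditioned shift)
If borrowed from Essiman 'vilower' after the early changes, it would undergo only the recent ones:
  rule 4 (unconditioned shift): vilower → vilover
  rule 5 (rhotacism): no change (vilover)
  ⇒ as a loan: vilover
Vuviku 'vilover' matches the loan outcome 'vilover', not the inherited 'velovel' — it skipped the early Vuviku changes, so it was borrowed from Essiman.

borrowed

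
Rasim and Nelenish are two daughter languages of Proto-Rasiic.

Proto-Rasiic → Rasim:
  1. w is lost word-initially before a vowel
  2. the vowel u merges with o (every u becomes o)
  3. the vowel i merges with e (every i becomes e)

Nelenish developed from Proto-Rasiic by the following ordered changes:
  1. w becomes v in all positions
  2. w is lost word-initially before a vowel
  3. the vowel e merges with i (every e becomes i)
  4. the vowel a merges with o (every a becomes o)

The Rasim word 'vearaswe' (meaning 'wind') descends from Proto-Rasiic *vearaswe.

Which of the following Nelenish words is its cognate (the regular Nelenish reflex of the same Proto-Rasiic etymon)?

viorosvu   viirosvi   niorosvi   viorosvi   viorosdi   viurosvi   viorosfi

Nelenish: *vearaswe > vearasve > viarasvi > viorosvi  (by unconditioned shift, vowel merger, vowel merger)
The other candidates each miss or misapply at least one Nelenish change.

viorosvi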